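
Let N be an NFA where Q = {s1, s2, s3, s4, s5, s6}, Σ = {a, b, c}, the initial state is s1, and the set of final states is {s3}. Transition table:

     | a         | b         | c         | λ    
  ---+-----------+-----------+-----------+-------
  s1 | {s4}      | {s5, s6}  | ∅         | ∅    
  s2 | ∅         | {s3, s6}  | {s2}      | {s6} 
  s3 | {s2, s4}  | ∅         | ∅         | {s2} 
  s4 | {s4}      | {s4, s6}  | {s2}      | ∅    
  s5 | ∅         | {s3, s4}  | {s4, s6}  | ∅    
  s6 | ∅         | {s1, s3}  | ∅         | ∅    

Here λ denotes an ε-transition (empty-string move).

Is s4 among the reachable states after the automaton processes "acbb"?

No

Start in {s1}.
Read 'a': s1→{s4}; now {s4}.
Read 'c': s4→{s2}; union {s2}; ε-closure = {s2, s6}.
Read 'b': s2→{s3, s6}, s6→{s1, s3}; union {s1, s3, s6}; ε-closure = {s1, s2, s3, s6}.
Read 'b': s1→{s5, s6}, s2→{s3, s6}, s3→∅, s6→{s1, s3}; union {s1, s3, s5, s6}; ε-closure = {s1, s2, s3, s5, s6}.
State s4 is not in {s1, s2, s3, s5, s6}.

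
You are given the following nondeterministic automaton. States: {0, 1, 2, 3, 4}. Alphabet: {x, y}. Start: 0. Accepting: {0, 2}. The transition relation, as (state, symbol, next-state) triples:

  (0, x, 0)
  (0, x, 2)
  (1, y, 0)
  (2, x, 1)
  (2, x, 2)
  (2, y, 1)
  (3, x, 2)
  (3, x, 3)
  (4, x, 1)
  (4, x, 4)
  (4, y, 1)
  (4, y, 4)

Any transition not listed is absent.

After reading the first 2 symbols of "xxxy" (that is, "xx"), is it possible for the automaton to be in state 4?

Start in {0}.
Read 'x': {0} → {0, 2}.
Read 'x': {0, 2} → {0, 1, 2}.
State 4 is not in {0, 1, 2}.

No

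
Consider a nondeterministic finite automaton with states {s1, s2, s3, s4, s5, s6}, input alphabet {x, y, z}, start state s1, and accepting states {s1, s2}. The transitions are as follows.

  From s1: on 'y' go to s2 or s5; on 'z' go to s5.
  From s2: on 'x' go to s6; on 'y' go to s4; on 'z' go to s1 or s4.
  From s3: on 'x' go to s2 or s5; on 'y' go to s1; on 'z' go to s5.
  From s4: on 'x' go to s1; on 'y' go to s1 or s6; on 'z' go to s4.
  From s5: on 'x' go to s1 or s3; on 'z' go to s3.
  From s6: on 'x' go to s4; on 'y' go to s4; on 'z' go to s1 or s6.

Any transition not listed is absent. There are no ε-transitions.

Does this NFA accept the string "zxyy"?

Yes

Start in {s1}.
Read 'z': s1→{s5}; now {s5}.
Read 'x': s5→{s1, s3}; now {s1, s3}.
Read 'y': s1→{s2, s5}, s3→{s1}; now {s1, s2, s5}.
Read 'y': s1→{s2, s5}, s2→{s4}, s5→∅; now {s2, s4, s5}.
The final set {s2, s4, s5} contains the accepting state s2.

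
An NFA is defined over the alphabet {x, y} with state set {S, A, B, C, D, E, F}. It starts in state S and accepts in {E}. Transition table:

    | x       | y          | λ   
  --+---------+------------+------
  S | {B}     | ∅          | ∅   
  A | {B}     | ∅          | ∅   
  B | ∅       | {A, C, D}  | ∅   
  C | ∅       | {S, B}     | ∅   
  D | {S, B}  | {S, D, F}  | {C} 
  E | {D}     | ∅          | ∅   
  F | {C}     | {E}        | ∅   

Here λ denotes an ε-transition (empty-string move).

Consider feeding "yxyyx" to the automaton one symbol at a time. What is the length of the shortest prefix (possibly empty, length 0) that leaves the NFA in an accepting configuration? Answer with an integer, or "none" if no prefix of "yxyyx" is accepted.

none

Start in {S}.
Read 'y': {S} → ∅.
The set is empty and remains empty for the remaining 4 symbols.
No reachable set along the way intersects F.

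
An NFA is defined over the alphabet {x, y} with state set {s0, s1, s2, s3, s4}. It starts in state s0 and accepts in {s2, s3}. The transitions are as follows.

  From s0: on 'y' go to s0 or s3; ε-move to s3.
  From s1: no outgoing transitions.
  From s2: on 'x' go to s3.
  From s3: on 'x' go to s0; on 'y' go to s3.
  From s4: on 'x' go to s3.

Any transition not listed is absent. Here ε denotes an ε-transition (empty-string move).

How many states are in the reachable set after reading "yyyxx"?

Start: ε-closure({s0}) = {s0, s3}.
Read 'y': s0→{s0, s3}, s3→{s3}; now {s0, s3}.
Read 'y': s0→{s0, s3}, s3→{s3}; now {s0, s3}.
Read 'y': s0→{s0, s3}, s3→{s3}; now {s0, s3}.
Read 'x': s0→∅, s3→{s0}; union {s0}; ε-closure = {s0, s3}.
Read 'x': s0→∅, s3→{s0}; union {s0}; ε-closure = {s0, s3}.
That set has 2 states.

2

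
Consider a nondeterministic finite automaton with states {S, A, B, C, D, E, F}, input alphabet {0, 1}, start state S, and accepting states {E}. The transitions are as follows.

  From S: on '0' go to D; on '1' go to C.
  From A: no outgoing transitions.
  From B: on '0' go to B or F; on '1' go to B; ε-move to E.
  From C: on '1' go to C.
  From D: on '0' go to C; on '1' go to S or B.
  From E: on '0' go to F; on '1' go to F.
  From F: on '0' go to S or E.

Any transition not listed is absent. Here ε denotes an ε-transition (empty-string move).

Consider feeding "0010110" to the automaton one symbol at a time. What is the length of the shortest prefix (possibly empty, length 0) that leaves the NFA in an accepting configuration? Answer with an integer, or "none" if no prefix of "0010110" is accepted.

none

Start in {S}.
Read '0': {S} → {D}.
Read '0': {D} → {C}.
Read '1': {C} → {C}.
Read '0': {C} → ∅.
The set is empty and remains empty for the remaining 3 symbols.
No reachable set along the way intersects F.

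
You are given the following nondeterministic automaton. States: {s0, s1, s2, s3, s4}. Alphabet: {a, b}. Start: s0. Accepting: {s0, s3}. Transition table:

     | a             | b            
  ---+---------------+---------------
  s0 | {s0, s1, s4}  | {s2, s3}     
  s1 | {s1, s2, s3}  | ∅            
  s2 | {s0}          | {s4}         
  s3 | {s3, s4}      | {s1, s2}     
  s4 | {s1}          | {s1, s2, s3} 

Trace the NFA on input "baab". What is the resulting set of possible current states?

Start in {s0}.
Read 'b': {s0} → {s2, s3}.
Read 'a': {s2, s3} → {s0, s3, s4}.
Read 'a': {s0, s3, s4} → {s0, s1, s3, s4}.
Read 'b': {s0, s1, s3, s4} → {s1, s2, s3}.

{s1, s2, s3}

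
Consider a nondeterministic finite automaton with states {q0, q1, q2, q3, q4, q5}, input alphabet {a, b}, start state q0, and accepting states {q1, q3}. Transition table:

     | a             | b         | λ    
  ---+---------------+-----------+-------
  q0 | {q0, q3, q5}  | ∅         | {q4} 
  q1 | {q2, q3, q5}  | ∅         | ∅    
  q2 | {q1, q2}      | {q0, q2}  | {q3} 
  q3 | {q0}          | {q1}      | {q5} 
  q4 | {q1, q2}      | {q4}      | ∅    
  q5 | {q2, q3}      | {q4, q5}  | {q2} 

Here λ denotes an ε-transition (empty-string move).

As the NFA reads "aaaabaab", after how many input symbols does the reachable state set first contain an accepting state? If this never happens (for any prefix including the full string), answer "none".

Start: ε-closure({q0}) = {q0, q4}.
Read 'a': q0→{q0, q3, q5}, q4→{q1, q2}; union {q0, q1, q2, q3, q5}; ε-closure = {q0, q1, q2, q3, q4, q5}.
None of the earlier sets intersect F, but {q0, q1, q2, q3, q4, q5} does.

1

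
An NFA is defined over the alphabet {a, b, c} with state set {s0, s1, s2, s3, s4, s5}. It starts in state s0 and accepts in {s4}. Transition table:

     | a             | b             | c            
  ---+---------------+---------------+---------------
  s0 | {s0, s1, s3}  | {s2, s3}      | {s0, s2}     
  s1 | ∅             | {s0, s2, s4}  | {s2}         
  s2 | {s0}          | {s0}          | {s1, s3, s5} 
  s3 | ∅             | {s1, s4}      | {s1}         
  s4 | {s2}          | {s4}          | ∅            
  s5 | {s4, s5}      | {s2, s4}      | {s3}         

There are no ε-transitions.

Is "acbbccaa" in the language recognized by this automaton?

Yes

Start in {s0}.
Read 'a': s0→{s0, s1, s3}; now {s0, s1, s3}.
Read 'c': s0→{s0, s2}, s1→{s2}, s3→{s1}; now {s0, s1, s2}.
Read 'b': s0→{s2, s3}, s1→{s0, s2, s4}, s2→{s0}; now {s0, s2, s3, s4}.
Read 'b': s0→{s2, s3}, s2→{s0}, s3→{s1, s4}, s4→{s4}; now {s0, s1, s2, s3, s4}.
Read 'c': s0→{s0, s2}, s1→{s2}, s2→{s1, s3, s5}, s3→{s1}, s4→∅; now {s0, s1, s2, s3, s5}.
Read 'c': s0→{s0, s2}, s1→{s2}, s2→{s1, s3, s5}, s3→{s1}, s5→{s3}; now {s0, s1, s2, s3, s5}.
Read 'a': s0→{s0, s1, s3}, s1→∅, s2→{s0}, s3→∅, s5→{s4, s5}; now {s0, s1, s3, s4, s5}.
Read 'a': s0→{s0, s1, s3}, s1→∅, s3→∅, s4→{s2}, s5→{s4, s5}; now {s0, s1, s2, s3, s4, s5}.
The final set {s0, s1, s2, s3, s4, s5} contains the accepting state s4.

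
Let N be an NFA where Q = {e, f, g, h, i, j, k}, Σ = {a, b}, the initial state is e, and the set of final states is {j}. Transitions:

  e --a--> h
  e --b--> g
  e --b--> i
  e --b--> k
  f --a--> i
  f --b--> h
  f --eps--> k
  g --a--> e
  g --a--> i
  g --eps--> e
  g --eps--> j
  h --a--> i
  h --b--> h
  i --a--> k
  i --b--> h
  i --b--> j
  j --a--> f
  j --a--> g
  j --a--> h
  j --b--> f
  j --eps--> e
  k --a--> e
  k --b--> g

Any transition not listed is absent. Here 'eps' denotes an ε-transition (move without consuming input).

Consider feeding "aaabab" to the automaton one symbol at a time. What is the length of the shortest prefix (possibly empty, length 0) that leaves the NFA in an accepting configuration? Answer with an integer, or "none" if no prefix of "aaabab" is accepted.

Start in {e}.
Read 'a': e→{h}; now {h}.
Read 'a': h→{i}; now {i}.
Read 'a': i→{k}; now {k}.
Read 'b': k→{g}; union {g}; ε-closure = {e, g, j}.
None of the earlier sets intersect F, but {e, g, j} does.

4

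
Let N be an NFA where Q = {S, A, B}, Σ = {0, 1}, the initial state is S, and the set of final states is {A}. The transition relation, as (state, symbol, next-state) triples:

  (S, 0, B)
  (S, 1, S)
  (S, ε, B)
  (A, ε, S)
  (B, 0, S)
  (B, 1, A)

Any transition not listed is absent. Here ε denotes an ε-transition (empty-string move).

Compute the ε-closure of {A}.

{S, A, B}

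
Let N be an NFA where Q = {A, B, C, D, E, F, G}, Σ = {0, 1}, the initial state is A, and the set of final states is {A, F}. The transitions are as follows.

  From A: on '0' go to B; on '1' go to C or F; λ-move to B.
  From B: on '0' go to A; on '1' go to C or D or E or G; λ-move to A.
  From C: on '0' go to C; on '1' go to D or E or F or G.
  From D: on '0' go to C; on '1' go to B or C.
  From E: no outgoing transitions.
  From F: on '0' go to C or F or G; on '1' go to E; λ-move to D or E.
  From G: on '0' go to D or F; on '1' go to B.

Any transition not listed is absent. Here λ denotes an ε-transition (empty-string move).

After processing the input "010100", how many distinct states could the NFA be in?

7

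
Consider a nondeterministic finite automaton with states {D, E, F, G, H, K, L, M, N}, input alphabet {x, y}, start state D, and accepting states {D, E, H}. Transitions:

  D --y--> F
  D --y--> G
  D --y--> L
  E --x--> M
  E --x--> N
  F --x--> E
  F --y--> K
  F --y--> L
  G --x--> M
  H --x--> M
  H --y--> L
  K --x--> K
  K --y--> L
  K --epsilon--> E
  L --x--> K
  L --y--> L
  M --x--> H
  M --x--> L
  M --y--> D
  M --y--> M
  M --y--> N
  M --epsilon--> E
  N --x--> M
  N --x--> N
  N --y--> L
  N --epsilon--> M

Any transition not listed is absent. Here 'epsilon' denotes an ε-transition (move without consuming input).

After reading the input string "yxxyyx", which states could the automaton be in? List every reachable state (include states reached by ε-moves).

{E, H, K, L, M, N}

Start in {D}.
Read 'y': {D} → {F, G, L}.
Read 'x': {F, G, L} → {E, K, M}.
Read 'x': {E, K, M} → {E, H, K, L, M, N}.
Read 'y': {E, H, K, L, M, N} → {D, E, L, M, N}.
Read 'y': {D, E, L, M, N} → {D, E, F, G, L, M, N}.
Read 'x': {D, E, F, G, L, M, N} → {E, H, K, L, M, N}.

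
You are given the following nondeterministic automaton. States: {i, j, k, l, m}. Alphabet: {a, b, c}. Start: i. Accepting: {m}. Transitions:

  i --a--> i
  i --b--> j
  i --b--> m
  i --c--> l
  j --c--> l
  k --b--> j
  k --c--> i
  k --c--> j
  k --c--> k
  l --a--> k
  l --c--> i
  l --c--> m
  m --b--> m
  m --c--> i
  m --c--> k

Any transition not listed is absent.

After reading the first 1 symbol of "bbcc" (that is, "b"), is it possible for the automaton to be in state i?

No

Start in {i}.
Read 'b': i→{j, m}; now {j, m}.
State i is not in {j, m}.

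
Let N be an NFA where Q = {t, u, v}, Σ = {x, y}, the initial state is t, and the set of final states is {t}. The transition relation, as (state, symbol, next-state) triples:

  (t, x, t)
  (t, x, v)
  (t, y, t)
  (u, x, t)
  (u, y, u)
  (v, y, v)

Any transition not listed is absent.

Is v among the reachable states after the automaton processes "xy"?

Start in {t}.
Read 'x': t→{t, v}; now {t, v}.
Read 'y': t→{t}, v→{v}; now {t, v}.
State v is in {t, v}.

Yes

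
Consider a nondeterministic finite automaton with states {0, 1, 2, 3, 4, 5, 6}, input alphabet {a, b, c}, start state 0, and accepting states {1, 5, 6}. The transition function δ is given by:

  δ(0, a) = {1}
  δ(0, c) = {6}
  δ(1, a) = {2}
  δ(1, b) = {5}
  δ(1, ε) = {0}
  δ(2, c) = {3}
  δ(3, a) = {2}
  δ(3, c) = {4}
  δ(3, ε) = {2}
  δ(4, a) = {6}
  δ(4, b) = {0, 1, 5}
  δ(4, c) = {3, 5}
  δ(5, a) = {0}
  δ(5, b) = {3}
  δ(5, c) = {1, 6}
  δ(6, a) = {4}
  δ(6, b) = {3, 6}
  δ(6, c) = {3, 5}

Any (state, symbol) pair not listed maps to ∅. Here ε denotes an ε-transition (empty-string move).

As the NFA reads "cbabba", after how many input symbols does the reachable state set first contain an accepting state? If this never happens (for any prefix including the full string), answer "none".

Start in {0}.
Read 'c': 0→{6}; now {6}.
None of the earlier sets intersect F, but {6} does.

1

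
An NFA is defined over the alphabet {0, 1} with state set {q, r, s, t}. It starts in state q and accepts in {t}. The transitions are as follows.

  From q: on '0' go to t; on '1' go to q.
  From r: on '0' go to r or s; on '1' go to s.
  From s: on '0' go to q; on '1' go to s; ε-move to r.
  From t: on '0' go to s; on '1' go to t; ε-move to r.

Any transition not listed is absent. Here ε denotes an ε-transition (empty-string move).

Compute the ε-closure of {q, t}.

{q, r, t}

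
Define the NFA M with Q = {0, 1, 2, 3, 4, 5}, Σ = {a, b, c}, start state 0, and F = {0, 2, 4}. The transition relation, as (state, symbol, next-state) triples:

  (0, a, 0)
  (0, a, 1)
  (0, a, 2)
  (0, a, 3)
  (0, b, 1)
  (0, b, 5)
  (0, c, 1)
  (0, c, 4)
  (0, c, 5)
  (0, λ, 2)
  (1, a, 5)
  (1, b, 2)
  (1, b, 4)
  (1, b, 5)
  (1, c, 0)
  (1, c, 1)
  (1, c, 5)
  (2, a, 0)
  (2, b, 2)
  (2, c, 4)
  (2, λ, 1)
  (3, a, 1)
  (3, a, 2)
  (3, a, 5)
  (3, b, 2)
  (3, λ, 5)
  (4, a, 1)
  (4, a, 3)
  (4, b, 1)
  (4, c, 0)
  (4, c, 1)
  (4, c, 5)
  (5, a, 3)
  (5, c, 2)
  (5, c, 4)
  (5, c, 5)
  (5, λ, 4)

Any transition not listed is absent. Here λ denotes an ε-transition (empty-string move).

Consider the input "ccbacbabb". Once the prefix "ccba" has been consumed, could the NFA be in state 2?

Start: ε-closure({0}) = {0, 1, 2}.
Read 'c': {0, 1, 2} → {0, 1, 2, 4, 5}.
Read 'c': {0, 1, 2, 4, 5} → {0, 1, 2, 4, 5}.
Read 'b': {0, 1, 2, 4, 5} → {1, 2, 4, 5}.
Read 'a': {1, 2, 4, 5} → {0, 1, 2, 3, 4, 5}.
State 2 is in {0, 1, 2, 3, 4, 5}.

Yes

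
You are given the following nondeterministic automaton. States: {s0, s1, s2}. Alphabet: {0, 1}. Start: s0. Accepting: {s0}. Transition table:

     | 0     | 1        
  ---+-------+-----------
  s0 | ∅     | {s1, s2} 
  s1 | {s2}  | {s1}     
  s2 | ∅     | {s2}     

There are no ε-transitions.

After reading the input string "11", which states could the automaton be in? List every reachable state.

{s1, s2}

Start in {s0}.
Read '1': s0→{s1, s2}; now {s1, s2}.
Read '1': s1→{s1}, s2→{s2}; now {s1, s2}.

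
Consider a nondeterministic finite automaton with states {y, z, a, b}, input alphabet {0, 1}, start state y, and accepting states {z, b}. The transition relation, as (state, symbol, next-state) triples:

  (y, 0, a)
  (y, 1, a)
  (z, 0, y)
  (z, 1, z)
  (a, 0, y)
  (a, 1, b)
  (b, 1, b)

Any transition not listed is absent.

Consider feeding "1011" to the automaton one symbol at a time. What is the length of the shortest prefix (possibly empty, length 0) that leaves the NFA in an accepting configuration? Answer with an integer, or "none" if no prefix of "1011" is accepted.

Start in {y}.
Read '1': y→{a}; now {a}.
Read '0': a→{y}; now {y}.
Read '1': y→{a}; now {a}.
Read '1': a→{b}; now {b}.
None of the earlier sets intersect F, but {b} does.

4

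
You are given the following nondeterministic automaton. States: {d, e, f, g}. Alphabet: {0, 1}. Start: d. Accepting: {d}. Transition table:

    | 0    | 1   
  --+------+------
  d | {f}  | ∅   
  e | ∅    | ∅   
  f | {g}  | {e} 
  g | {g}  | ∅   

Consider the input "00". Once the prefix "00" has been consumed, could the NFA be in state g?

Yes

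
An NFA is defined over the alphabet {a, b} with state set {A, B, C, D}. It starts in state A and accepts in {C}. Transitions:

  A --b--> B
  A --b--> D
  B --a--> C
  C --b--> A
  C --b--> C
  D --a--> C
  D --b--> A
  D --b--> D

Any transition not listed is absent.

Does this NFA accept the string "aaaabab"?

No

Start in {A}.
Read 'a': {A} → ∅.
The set is empty and remains empty for the remaining 6 symbols.
The final set ∅ contains no accepting state.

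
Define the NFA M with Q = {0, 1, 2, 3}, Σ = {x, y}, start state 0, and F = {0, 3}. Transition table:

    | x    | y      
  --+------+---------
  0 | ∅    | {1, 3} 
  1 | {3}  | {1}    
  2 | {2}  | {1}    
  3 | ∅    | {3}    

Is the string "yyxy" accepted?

Yes

Start in {0}.
Read 'y': 0→{1, 3}; now {1, 3}.
Read 'y': 1→{1}, 3→{3}; now {1, 3}.
Read 'x': 1→{3}, 3→∅; now {3}.
Read 'y': 3→{3}; now {3}.
The final set {3} contains the accepting state 3.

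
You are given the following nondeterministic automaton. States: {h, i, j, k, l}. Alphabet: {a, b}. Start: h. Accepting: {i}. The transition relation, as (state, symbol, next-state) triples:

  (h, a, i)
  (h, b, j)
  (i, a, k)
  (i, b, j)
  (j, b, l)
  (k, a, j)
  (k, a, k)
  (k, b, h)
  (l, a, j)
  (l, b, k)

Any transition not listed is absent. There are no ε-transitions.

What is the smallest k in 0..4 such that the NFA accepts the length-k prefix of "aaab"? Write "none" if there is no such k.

1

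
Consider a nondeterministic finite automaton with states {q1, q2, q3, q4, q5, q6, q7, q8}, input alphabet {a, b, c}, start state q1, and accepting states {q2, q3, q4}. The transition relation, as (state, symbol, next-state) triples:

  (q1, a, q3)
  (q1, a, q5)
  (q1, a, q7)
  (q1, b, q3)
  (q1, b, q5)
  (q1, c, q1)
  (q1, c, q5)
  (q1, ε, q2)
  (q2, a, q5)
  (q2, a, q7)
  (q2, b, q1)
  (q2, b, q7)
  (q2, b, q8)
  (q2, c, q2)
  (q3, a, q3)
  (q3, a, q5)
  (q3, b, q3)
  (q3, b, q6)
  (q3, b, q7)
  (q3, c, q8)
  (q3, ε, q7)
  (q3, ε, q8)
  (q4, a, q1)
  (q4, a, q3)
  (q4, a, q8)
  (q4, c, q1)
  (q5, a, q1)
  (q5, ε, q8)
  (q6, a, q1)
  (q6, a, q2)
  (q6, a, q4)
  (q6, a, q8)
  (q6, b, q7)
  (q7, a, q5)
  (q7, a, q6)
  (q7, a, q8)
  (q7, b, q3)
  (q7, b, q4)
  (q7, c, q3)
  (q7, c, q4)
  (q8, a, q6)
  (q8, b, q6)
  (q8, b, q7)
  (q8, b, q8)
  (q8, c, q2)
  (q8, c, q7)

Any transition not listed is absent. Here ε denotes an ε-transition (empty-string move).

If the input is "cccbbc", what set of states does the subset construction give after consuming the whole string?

{q1, q2, q3, q4, q5, q7, q8}

Start: ε-closure({q1}) = {q1, q2}.
Read 'c': q1→{q1, q5}, q2→{q2}; union {q1, q2, q5}; ε-closure = {q1, q2, q5, q8}.
Read 'c': q1→{q1, q5}, q2→{q2}, q5→∅, q8→{q2, q7}; union {q1, q2, q5, q7}; ε-closure = {q1, q2, q5, q7, q8}.
Read 'c': q1→{q1, q5}, q2→{q2}, q5→∅, q7→{q3, q4}, q8→{q2, q7}; union {q1, q2, q3, q4, q5, q7}; ε-closure = {q1, q2, q3, q4, q5, q7, q8}.
Read 'b': q1→{q3, q5}, q2→{q1, q7, q8}, q3→{q3, q6, q7}, q4→∅, q5→∅, q7→{q3, q4}, q8→{q6, q7, q8}; union {q1, q3, q4, q5, q6, q7, q8}; ε-closure = {q1, q2, q3, q4, q5, q6, q7, q8}.
Read 'b': q1→{q3, q5}, q2→{q1, q7, q8}, q3→{q3, q6, q7}, q4→∅, q5→∅, q6→{q7}, q7→{q3, q4}, q8→{q6, q7, q8}; union {q1, q3, q4, q5, q6, q7, q8}; ε-closure = {q1, q2, q3, q4, q5, q6, q7, q8}.
Read 'c': q1→{q1, q5}, q2→{q2}, q3→{q8}, q4→{q1}, q5→∅, q6→∅, q7→{q3, q4}, q8→{q2, q7}; now {q1, q2, q3, q4, q5, q7, q8}.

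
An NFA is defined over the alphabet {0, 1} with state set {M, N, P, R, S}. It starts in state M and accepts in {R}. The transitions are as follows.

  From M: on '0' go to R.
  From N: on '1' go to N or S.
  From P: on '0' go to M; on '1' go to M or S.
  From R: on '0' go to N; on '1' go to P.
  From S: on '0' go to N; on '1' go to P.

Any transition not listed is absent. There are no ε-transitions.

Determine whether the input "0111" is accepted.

No

Start in {M}.
Read '0': M→{R}; now {R}.
Read '1': R→{P}; now {P}.
Read '1': P→{M, S}; now {M, S}.
Read '1': M→∅, S→{P}; now {P}.
The final set {P} contains no accepting state.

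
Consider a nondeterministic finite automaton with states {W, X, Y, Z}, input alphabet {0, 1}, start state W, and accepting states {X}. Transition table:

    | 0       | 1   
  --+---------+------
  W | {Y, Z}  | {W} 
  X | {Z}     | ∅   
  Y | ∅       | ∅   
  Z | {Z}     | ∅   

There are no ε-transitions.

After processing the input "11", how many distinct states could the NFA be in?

Start in {W}.
Read '1': {W} → {W}.
Read '1': {W} → {W}.
That set has 1 state.

1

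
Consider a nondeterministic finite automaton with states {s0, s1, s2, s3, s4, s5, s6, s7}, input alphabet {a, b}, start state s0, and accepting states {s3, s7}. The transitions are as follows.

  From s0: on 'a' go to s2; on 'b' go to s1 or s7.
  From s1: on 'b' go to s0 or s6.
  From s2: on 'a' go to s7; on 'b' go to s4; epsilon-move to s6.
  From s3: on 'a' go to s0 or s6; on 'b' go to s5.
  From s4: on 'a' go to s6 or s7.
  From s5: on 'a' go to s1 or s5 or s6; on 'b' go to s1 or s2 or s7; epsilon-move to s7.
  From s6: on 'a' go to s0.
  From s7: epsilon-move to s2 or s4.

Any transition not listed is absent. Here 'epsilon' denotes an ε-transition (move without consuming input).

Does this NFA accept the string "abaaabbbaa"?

Yes

Start in {s0}.
Read 'a': {s0} → {s2, s6}.
Read 'b': {s2, s6} → {s4}.
Read 'a': {s4} → {s2, s4, s6, s7}.
Read 'a': {s2, s4, s6, s7} → {s0, s2, s4, s6, s7}.
Read 'a': {s0, s2, s4, s6, s7} → {s0, s2, s4, s6, s7}.
Read 'b': {s0, s2, s4, s6, s7} → {s1, s2, s4, s6, s7}.
Read 'b': {s1, s2, s4, s6, s7} → {s0, s4, s6}.
Read 'b': {s0, s4, s6} → {s1, s2, s4, s6, s7}.
Read 'a': {s1, s2, s4, s6, s7} → {s0, s2, s4, s6, s7}.
Read 'a': {s0, s2, s4, s6, s7} → {s0, s2, s4, s6, s7}.
The final set {s0, s2, s4, s6, s7} contains the accepting state s7.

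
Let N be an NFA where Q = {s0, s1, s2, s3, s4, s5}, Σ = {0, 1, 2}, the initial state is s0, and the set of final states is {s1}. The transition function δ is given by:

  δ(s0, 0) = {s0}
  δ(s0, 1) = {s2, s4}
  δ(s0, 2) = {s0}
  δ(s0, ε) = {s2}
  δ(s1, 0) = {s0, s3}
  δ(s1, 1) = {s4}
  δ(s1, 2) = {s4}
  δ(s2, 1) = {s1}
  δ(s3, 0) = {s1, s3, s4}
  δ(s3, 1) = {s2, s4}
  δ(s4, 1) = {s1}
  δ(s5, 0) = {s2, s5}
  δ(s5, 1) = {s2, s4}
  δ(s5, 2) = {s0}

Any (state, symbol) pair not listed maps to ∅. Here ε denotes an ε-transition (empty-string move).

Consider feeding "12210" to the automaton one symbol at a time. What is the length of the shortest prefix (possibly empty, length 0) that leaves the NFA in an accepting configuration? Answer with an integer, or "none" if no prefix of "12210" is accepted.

Start: ε-closure({s0}) = {s0, s2}.
Read '1': {s0, s2} → {s1, s2, s4}.
None of the earlier sets intersect F, but {s1, s2, s4} does.

1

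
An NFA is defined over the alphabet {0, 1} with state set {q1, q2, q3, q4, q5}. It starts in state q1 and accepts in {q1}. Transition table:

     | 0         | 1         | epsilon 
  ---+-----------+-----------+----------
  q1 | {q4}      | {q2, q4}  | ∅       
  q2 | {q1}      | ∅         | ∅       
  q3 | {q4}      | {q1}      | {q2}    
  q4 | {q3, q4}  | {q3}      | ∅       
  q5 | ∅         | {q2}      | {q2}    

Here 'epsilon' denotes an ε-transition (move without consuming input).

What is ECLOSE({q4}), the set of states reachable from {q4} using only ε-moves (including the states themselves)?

{q4}

Begin with {q4}.
No ε-moves leave this set, so the closure equals the set itself.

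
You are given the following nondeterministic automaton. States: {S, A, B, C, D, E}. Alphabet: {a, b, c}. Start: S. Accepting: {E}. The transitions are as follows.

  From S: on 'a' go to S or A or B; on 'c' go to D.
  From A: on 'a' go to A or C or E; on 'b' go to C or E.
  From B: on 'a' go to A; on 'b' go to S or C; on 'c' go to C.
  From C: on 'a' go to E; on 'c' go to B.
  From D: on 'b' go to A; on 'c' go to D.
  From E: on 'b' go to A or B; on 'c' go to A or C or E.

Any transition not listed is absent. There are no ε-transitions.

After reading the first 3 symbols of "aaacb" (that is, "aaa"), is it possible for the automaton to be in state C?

Yes

Start in {S}.
Read 'a': {S} → {S, A, B}.
Read 'a': {S, A, B} → {S, A, B, C, E}.
Read 'a': {S, A, B, C, E} → {S, A, B, C, E}.
State C is in {S, A, B, C, E}.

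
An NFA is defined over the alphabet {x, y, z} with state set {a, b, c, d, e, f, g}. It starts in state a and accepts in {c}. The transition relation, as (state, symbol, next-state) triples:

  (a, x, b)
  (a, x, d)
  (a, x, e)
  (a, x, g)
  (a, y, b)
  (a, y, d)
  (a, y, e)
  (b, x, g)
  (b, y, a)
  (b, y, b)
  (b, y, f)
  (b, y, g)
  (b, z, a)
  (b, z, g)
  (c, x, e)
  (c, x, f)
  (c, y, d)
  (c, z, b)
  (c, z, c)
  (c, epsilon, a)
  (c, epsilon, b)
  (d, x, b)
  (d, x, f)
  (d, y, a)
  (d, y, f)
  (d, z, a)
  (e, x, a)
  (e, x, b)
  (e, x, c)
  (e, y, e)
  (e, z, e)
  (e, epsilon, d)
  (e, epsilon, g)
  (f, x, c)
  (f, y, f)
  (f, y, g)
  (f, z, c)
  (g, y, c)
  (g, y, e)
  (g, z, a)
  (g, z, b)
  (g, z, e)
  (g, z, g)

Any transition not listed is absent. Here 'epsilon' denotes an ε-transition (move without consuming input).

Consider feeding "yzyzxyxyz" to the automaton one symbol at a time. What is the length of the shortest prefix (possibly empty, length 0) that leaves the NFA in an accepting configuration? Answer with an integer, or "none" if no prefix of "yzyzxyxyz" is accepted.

Start in {a}.
Read 'y': {a} → {b, d, e, g}.
Read 'z': {b, d, e, g} → {a, b, d, e, g}.
Read 'y': {a, b, d, e, g} → {a, b, c, d, e, f, g}.
None of the earlier sets intersect F, but {a, b, c, d, e, f, g} does.

3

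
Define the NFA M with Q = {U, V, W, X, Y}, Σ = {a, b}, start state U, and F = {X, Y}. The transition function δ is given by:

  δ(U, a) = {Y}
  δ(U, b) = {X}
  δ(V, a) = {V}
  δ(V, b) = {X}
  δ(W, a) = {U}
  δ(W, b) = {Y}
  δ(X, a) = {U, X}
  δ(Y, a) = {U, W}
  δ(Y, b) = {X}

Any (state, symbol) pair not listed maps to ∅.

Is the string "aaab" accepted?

Yes

Start in {U}.
Read 'a': U→{Y}; now {Y}.
Read 'a': Y→{U, W}; now {U, W}.
Read 'a': U→{Y}, W→{U}; now {U, Y}.
Read 'b': U→{X}, Y→{X}; now {X}.
The final set {X} contains the accepting state X.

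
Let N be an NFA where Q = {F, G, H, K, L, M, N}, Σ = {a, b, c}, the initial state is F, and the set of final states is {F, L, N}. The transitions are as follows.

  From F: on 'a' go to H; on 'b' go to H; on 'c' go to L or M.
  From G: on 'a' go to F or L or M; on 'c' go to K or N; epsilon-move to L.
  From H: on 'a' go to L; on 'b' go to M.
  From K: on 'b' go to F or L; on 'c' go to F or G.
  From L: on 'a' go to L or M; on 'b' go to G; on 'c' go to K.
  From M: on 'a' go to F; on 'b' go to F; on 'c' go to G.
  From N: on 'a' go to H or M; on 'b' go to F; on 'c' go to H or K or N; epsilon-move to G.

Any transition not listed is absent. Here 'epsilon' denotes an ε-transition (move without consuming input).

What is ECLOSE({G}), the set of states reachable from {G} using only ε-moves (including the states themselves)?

Begin with {G}.
ε-move G → L; add L.

{G, L}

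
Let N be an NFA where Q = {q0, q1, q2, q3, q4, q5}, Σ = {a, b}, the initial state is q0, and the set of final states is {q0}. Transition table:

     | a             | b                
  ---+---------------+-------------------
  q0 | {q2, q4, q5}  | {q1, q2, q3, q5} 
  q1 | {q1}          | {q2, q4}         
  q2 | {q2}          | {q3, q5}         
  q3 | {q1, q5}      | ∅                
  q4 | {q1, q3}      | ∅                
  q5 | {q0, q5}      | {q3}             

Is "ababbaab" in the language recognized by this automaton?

No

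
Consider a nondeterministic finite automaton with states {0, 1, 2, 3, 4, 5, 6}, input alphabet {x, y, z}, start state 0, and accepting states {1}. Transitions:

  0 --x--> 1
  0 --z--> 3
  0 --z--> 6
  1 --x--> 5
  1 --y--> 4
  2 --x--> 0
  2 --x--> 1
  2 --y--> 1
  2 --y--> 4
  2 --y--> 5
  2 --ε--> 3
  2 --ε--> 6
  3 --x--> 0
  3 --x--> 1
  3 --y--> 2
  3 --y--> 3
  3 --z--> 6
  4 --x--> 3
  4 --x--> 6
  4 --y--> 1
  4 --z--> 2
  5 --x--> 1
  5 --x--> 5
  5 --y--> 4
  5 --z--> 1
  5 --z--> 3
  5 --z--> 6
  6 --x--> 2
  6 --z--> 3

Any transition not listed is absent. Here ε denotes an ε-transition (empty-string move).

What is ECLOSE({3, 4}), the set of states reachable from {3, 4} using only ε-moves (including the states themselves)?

{3, 4}

Begin with {3, 4}.
No ε-moves leave this set, so the closure equals the set itself.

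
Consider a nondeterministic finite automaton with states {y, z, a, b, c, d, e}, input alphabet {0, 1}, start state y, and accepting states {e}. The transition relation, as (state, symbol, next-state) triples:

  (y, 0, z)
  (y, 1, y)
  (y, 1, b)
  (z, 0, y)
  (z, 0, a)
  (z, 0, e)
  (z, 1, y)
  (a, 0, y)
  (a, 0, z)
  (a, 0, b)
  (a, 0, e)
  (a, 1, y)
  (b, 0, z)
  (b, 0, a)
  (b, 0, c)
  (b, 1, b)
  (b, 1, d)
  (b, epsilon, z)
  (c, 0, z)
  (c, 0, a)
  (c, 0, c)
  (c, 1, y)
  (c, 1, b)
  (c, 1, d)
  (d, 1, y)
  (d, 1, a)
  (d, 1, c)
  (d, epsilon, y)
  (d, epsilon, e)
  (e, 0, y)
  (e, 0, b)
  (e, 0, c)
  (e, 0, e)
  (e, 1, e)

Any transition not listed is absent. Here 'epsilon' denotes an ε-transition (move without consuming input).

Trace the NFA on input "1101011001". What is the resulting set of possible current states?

Start in {y}.
Read '1': y→{y, b}; union {y, b}; ε-closure = {y, z, b}.
Read '1': y→{y, b}, z→{y}, b→{b, d}; union {y, b, d}; ε-closure = {y, z, b, d, e}.
Read '0': y→{z}, z→{y, a, e}, b→{z, a, c}, d→∅, e→{y, b, c, e}; now {y, z, a, b, c, e}.
Read '1': y→{y, b}, z→{y}, a→{y}, b→{b, d}, c→{y, b, d}, e→{e}; union {y, b, d, e}; ε-closure = {y, z, b, d, e}.
Read '0': y→{z}, z→{y, a, e}, b→{z, a, c}, d→∅, e→{y, b, c, e}; now {y, z, a, b, c, e}.
Read '1': y→{y, b}, z→{y}, a→{y}, b→{b, d}, c→{y, b, d}, e→{e}; union {y, b, d, e}; ε-closure = {y, z, b, d, e}.
Read '1': y→{y, b}, z→{y}, b→{b, d}, d→{y, a, c}, e→{e}; union {y, a, b, c, d, e}; ε-closure = {y, z, a, b, c, d, e}.
Read '0': y→{z}, z→{y, a, e}, a→{y, z, b, e}, b→{z, a, c}, c→{z, a, c}, d→∅, e→{y, b, c, e}; now {y, z, a, b, c, e}.
Read '0': y→{z}, z→{y, a, e}, a→{y, z, b, e}, b→{z, a, c}, c→{z, a, c}, e→{y, b, c, e}; now {y, z, a, b, c, e}.
Read '1': y→{y, b}, z→{y}, a→{y}, b→{b, d}, c→{y, b, d}, e→{e}; union {y, b, d, e}; ε-closure = {y, z, b, d, e}.

{y, z, b, d, e}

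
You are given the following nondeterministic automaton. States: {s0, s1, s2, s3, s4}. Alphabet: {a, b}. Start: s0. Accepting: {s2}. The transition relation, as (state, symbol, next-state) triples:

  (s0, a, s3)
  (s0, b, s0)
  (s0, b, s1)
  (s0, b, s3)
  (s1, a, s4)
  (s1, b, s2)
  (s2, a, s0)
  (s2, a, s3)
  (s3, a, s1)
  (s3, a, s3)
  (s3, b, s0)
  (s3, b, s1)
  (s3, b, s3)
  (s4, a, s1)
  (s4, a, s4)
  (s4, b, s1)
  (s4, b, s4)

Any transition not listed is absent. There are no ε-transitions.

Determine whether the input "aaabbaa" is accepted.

Start in {s0}.
Read 'a': {s0} → {s3}.
Read 'a': {s3} → {s1, s3}.
Read 'a': {s1, s3} → {s1, s3, s4}.
Read 'b': {s1, s3, s4} → {s0, s1, s2, s3, s4}.
Read 'b': {s0, s1, s2, s3, s4} → {s0, s1, s2, s3, s4}.
Read 'a': {s0, s1, s2, s3, s4} → {s0, s1, s3, s4}.
Read 'a': {s0, s1, s3, s4} → {s1, s3, s4}.
The final set {s1, s3, s4} contains no accepting state.

No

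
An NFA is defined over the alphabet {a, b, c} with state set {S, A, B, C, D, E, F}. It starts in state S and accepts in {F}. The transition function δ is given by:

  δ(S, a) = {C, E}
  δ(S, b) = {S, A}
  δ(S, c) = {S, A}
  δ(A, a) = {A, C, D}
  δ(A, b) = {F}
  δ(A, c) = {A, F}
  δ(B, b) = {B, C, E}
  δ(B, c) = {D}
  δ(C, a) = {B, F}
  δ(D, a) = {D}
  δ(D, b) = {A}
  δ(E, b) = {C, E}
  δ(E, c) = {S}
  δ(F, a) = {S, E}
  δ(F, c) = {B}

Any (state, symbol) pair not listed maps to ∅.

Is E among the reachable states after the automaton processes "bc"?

No

Start in {S}.
Read 'b': S→{S, A}; now {S, A}.
Read 'c': S→{S, A}, A→{A, F}; now {S, A, F}.
State E is not in {S, A, F}.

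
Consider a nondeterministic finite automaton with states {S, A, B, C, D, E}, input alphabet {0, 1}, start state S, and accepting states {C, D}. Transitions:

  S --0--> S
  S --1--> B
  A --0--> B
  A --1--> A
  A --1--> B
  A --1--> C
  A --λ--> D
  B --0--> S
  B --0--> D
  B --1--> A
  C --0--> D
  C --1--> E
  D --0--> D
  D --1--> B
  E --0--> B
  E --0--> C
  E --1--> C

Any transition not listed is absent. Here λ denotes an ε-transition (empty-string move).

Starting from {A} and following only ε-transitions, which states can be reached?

{A, D}

Begin with {A}.
ε-move A → D; add D.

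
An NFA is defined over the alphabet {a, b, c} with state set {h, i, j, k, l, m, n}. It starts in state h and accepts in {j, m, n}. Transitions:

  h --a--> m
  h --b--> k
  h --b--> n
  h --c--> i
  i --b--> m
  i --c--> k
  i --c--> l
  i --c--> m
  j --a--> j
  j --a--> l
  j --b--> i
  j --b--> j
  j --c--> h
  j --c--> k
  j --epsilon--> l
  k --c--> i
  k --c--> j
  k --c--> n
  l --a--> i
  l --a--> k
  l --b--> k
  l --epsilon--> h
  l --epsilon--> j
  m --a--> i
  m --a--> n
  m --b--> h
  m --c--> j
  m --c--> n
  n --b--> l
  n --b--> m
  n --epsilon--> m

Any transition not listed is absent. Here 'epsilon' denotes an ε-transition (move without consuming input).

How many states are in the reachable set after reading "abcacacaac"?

0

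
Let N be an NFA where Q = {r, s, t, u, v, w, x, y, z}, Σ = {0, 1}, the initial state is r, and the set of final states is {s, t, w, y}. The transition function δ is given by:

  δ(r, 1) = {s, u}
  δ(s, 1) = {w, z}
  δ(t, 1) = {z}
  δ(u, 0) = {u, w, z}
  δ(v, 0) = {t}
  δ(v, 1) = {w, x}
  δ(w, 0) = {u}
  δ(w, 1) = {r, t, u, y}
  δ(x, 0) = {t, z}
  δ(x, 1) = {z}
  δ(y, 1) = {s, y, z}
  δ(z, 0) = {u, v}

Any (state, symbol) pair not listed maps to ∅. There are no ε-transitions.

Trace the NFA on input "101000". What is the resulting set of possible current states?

{t, u, v, w, z}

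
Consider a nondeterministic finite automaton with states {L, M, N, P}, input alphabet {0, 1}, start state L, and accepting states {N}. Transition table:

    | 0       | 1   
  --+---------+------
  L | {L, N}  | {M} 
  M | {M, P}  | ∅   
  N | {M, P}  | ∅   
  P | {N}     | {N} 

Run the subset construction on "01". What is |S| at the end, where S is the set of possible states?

1

Start in {L}.
Read '0': L→{L, N}; now {L, N}.
Read '1': L→{M}, N→∅; now {M}.
That set has 1 state.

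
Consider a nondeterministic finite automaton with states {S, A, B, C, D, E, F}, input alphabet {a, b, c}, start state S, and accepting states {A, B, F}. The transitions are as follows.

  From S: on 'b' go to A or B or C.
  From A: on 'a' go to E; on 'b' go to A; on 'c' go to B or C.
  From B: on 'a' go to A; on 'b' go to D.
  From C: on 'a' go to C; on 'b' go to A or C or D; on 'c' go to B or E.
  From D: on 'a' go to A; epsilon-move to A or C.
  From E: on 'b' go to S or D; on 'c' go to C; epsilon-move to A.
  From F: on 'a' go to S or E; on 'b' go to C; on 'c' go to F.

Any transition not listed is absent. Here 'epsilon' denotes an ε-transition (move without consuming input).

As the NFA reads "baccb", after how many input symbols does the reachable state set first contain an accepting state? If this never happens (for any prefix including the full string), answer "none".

1

Start in {S}.
Read 'b': S→{A, B, C}; now {A, B, C}.
None of the earlier sets intersect F, but {A, B, C} does.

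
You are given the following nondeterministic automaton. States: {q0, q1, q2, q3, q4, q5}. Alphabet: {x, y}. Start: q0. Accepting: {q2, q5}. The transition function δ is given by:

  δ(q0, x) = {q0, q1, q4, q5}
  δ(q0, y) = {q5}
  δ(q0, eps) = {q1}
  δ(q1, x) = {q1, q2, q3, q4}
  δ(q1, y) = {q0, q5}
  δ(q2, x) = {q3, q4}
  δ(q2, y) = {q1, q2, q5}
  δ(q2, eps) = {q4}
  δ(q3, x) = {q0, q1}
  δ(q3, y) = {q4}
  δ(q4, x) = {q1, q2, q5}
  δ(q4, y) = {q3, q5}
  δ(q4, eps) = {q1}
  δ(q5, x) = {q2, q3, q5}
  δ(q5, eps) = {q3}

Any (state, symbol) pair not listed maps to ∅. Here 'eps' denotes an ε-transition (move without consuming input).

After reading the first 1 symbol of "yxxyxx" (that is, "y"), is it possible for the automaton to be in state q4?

Start: ε-closure({q0}) = {q0, q1}.
Read 'y': {q0, q1} → {q0, q1, q3, q5}.
State q4 is not in {q0, q1, q3, q5}.

No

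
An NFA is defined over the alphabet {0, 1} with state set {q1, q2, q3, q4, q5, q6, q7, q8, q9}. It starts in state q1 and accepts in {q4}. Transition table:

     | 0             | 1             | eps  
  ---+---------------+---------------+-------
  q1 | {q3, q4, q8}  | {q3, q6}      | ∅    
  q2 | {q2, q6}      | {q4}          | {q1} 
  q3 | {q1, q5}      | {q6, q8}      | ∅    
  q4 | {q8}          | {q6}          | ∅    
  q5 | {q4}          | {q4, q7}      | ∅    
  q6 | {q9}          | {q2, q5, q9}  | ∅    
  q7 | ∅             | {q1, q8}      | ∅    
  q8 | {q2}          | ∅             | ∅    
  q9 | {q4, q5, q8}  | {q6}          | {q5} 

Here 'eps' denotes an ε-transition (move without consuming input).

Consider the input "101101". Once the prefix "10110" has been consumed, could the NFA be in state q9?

Yes

Start in {q1}.
Read '1': q1→{q3, q6}; now {q3, q6}.
Read '0': q3→{q1, q5}, q6→{q9}; now {q1, q5, q9}.
Read '1': q1→{q3, q6}, q5→{q4, q7}, q9→{q6}; now {q3, q4, q6, q7}.
Read '1': q3→{q6, q8}, q4→{q6}, q6→{q2, q5, q9}, q7→{q1, q8}; now {q1, q2, q5, q6, q8, q9}.
Read '0': q1→{q3, q4, q8}, q2→{q2, q6}, q5→{q4}, q6→{q9}, q8→{q2}, q9→{q4, q5, q8}; union {q2, q3, q4, q5, q6, q8, q9}; ε-closure = {q1, q2, q3, q4, q5, q6, q8, q9}.
State q9 is in {q1, q2, q3, q4, q5, q6, q8, q9}.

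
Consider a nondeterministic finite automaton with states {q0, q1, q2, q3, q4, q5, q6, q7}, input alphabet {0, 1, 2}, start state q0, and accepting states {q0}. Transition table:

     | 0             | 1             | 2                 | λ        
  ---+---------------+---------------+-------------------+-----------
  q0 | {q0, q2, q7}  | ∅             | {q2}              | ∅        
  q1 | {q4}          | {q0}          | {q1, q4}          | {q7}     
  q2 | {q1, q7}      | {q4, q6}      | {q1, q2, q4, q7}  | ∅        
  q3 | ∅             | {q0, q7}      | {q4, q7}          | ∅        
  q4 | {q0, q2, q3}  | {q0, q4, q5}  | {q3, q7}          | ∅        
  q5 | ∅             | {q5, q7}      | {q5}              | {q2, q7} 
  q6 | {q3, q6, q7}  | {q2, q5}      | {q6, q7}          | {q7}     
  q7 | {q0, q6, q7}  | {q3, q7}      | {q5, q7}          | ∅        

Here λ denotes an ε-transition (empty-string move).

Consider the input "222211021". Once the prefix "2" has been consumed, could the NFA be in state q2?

Start in {q0}.
Read '2': {q0} → {q2}.
State q2 is in {q2}.

Yes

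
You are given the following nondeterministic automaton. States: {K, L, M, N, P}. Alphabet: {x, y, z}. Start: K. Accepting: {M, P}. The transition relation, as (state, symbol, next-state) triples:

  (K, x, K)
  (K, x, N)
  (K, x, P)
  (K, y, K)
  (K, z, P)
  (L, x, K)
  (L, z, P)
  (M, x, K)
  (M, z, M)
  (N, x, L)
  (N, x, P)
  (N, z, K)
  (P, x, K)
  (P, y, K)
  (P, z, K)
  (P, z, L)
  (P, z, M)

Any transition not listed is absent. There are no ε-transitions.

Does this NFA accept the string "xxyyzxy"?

Start in {K}.
Read 'x': K→{K, N, P}; now {K, N, P}.
Read 'x': K→{K, N, P}, N→{L, P}, P→{K}; now {K, L, N, P}.
Read 'y': K→{K}, L→∅, N→∅, P→{K}; now {K}.
Read 'y': K→{K}; now {K}.
Read 'z': K→{P}; now {P}.
Read 'x': P→{K}; now {K}.
Read 'y': K→{K}; now {K}.
The final set {K} contains no accepting state.

No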